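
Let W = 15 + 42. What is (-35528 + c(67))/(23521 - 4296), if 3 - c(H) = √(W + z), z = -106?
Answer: -1421/769 - 7*I/19225 ≈ -1.8479 - 0.00036411*I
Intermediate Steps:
W = 57
c(H) = 3 - 7*I (c(H) = 3 - √(57 - 106) = 3 - √(-49) = 3 - 7*I)
(-35528 + c(67))/(23521 - 4296) = (-35528 + (3 - 7*I))/(23521 - 4296) = (-35525 - 7*I)/19225 = (-35525 - 7*I)*(1/19225) = -1421/769 - 7*I/19225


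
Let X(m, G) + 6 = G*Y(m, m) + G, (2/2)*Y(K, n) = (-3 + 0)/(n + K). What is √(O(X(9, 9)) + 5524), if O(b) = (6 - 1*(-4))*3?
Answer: √5554 ≈ 74.525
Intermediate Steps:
Y(K, n) = -3/(K + n) (Y(K, n) = (-3 + 0)/(n + K) = -3/(K + n))
X(m, G) = -6 + G - 3*G/(2*m) (X(m, G) = -6 + (G*(-3/(m + m)) + G) = -6 + (G*(-3*1/(2*m)) + G) = -6 + (G*(-3/(2*m)) + G) = -6 + (-3*G/(2*m) + G) = -6 + (G - 3*G/(2*m)) = -6 + G - 3*G/(2*m))
O(b) = 30 (O(b) = (6 + 4)*3 = 10*3 = 30)
√(O(X(9, 9)) + 5524) = √(30 + 5524) = √5554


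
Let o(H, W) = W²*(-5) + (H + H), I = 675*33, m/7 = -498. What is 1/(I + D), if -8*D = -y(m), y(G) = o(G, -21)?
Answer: 8/169023 ≈ 4.7331e-5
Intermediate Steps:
m = -3486 (m = 7*(-498) = -3486)
I = 22275
o(H, W) = -5*W² + 2*H
y(G) = -2205 + 2*G (y(G) = -5*(-21)² + 2*G = -5*441 + 2*G = -2205 + 2*G)
D = -9177/8 (D = -(-1)*(-2205 + 2*(-3486))/8 = -(-1)*(-2205 - 6972)/8 = -(-1)*(-9177)/8 = -⅛*9177 = -9177/8 ≈ -1147.1)
1/(I + D) = 1/(22275 - 9177/8) = 1/(169023/8) = 8/169023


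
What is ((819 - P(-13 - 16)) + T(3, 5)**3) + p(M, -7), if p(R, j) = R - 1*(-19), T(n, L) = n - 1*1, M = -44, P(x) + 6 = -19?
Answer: 827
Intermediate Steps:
P(x) = -25 (P(x) = -6 - 19 = -25)
T(n, L) = -1 + n (T(n, L) = n - 1 = -1 + n)
p(R, j) = 19 + R (p(R, j) = R + 19 = 19 + R)
((819 - P(-13 - 16)) + T(3, 5)**3) + p(M, -7) = ((819 - 1*(-25)) + (-1 + 3)**3) + (19 - 44) = ((819 + 25) + 2**3) - 25 = (844 + 8) - 25 = 852 - 25 = 827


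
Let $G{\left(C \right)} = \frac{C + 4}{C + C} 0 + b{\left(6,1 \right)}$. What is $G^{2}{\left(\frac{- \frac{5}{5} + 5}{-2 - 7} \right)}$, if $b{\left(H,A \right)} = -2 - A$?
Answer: $9$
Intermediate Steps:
$G{\left(C \right)} = -3$ ($G{\left(C \right)} = \frac{C + 4}{C + C} 0 - 3 = \frac{4 + C}{2 C} 0 - 3 = 0 - 3 = -3$)
$G^{2}{\left(\frac{- \frac{5}{5} + 5}{-2 - 7} \right)} = \left(-3\right)^{2} = 9$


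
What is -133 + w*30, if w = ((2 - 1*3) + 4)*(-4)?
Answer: -493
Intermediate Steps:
w = -12 (w = ((2 - 3) + 4)*(-4) = (-1 + 4)*(-4) = 3*(-4) = -12)
-133 + w*30 = -133 - 12*30 = -133 - 360 = -493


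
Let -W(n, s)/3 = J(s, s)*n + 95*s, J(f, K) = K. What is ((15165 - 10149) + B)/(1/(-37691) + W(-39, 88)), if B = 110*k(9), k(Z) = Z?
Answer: -17413242/42863365 ≈ -0.40625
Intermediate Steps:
W(n, s) = -285*s - 3*n*s (W(n, s) = -3*(s*n + 95*s) = -3*(n*s + 95*s) = -3*(95*s + n*s) = -285*s - 3*n*s)
B = 990 (B = 110*9 = 990)
((15165 - 10149) + B)/(1/(-37691) + W(-39, 88)) = ((15165 - 10149) + 990)/(1/(-37691) + 3*88*(-95 - 1*(-39))) = (5016 + 990)/(-1/37691 + 3*88*(-95 + 39)) = 6006/(-1/37691 + 3*88*(-56)) = 6006/(-1/37691 - 14784) = 6006/(-557223745/37691) = 6006*(-37691/557223745) = -17413242/42863365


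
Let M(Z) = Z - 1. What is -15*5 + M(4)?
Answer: -72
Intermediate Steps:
M(Z) = -1 + Z
-15*5 + M(4) = -15*5 + (-1 + 4) = -75 + 3 = -72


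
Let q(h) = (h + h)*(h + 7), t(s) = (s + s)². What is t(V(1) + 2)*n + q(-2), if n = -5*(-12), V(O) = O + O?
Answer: 3820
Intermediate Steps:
V(O) = 2*O
n = 60
t(s) = 4*s² (t(s) = (2*s)² = 4*s²)
q(h) = 2*h*(7 + h) (q(h) = (2*h)*(7 + h) = 2*h*(7 + h))
t(V(1) + 2)*n + q(-2) = (4*(2*1 + 2)²)*60 + 2*(-2)*(7 - 2) = (4*(2 + 2)²)*60 + 2*(-2)*5 = (4*4²)*60 - 20 = (4*16)*60 - 20 = 64*60 - 20 = 3840 - 20 = 3820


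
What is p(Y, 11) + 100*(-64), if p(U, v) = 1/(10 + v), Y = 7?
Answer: -134399/21 ≈ -6400.0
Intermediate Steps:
p(Y, 11) + 100*(-64) = 1/(10 + 11) + 100*(-64) = 1/21 - 6400 = -134399/21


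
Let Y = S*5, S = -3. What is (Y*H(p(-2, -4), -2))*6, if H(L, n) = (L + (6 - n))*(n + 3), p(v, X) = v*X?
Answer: -1440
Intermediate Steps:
p(v, X) = X*v
Y = -15 (Y = -3*5 = -15)
H(L, n) = (3 + n)*(6 + L - n) (H(L, n) = (6 + L - n)*(3 + n) = (3 + n)*(6 + L - n))
(Y*H(p(-2, -4), -2))*6 = -15*(18 - 1*(-2)**2 + 3*(-4*(-2)) + 3*(-2) - 4*(-2)*(-2))*6 = -15*(18 - 1*4 + 3*8 - 6 + 8*(-2))*6 = -15*(18 - 4 + 24 - 6 - 16)*6 = -15*16*6 = -240*6 = -1440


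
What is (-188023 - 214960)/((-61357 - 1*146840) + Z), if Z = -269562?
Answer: 402983/477759 ≈ 0.84349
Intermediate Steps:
(-188023 - 214960)/((-61357 - 1*146840) + Z) = (-188023 - 214960)/((-61357 - 1*146840) - 269562) = -402983/((-61357 - 146840) - 269562) = -402983/(-208197 - 269562) = -402983/(-477759) = -402983*(-1/477759) = 402983/477759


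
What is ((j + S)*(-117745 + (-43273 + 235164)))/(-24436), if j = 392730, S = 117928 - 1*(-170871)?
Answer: -25266324617/12218 ≈ -2.0680e+6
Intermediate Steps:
S = 288799 (S = 117928 + 170871 = 288799)
((j + S)*(-117745 + (-43273 + 235164)))/(-24436) = ((392730 + 288799)*(-117745 + (-43273 + 235164)))/(-24436) = (681529*(-117745 + 191891))*(-1/24436) = (681529*74146)*(-1/24436) = 50532649234*(-1/24436) = -25266324617/12218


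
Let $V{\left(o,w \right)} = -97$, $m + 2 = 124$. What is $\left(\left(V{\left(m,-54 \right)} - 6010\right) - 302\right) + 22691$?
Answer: $16282$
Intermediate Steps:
$m = 122$ ($m = -2 + 124 = 122$)
$\left(\left(V{\left(m,-54 \right)} - 6010\right) - 302\right) + 22691 = \left(\left(-97 - 6010\right) - 302\right) + 22691 = \left(-6107 - 302\right) + 22691 = -6409 + 22691 = 16282$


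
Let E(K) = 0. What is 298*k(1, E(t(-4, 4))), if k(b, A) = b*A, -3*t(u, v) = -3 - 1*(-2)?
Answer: 0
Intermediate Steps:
t(u, v) = ⅓ (t(u, v) = -(-3 - 1*(-2))/3 = -(-3 + 2)/3 = -⅓*(-1) = ⅓)
k(b, A) = A*b
298*k(1, E(t(-4, 4))) = 298*(0*1) = 298*0 = 0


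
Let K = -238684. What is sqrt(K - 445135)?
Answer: I*sqrt(683819) ≈ 826.93*I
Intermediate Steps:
sqrt(K - 445135) = sqrt(-238684 - 445135) = sqrt(-683819) = I*sqrt(683819)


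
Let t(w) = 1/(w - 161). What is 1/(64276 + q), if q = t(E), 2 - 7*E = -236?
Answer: 127/8163051 ≈ 1.5558e-5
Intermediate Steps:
E = 34 (E = 2/7 - ⅐*(-236) = 2/7 + 236/7 = 34)
t(w) = 1/(-161 + w)
q = -1/127 (q = 1/(-161 + 34) = 1/(-127) = -1/127 ≈ -0.0078740)
1/(64276 + q) = 1/(64276 - 1/127) = 1/(8163051/127) = 127/8163051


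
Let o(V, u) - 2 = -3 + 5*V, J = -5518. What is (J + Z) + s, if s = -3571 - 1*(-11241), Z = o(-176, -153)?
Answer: 1271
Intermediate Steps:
o(V, u) = -1 + 5*V (o(V, u) = 2 + (-3 + 5*V) = -1 + 5*V)
Z = -881 (Z = -1 + 5*(-176) = -1 - 880 = -881)
s = 7670 (s = -3571 + 11241 = 7670)
(J + Z) + s = (-5518 - 881) + 7670 = -6399 + 7670 = 1271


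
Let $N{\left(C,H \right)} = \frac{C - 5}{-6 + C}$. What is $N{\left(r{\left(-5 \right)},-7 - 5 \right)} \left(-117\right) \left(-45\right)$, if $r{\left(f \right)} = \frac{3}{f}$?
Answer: $\frac{49140}{11} \approx 4467.3$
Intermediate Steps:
$N{\left(C,H \right)} = \frac{-5 + C}{-6 + C}$
$N{\left(r{\left(-5 \right)},-7 - 5 \right)} \left(-117\right) \left(-45\right) = \frac{-5 + \frac{3}{-5}}{-6 + \frac{3}{-5}} \left(-117\right) \left(-45\right) = \frac{-5 + 3 \left(- \frac{1}{5}\right)}{-6 + 3 \left(- \frac{1}{5}\right)} \left(-117\right) \left(-45\right) = \frac{-5 - \frac{3}{5}}{-6 - \frac{3}{5}} \left(-117\right) \left(-45\right) = \frac{1}{- \frac{33}{5}} \left(- \frac{28}{5}\right) \left(-117\right) \left(-45\right) = \left(- \frac{5}{33}\right) \left(- \frac{28}{5}\right) \left(-117\right) \left(-45\right) = \frac{28}{33} \left(-117\right) \left(-45\right) = \left(- \frac{1092}{11}\right) \left(-45\right) = \frac{49140}{11}$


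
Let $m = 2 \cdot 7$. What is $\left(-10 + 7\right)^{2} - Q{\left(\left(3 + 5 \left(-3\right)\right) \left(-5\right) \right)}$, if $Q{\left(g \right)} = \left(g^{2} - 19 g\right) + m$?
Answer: $-2465$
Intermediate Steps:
$m = 14$
$Q{\left(g \right)} = 14 + g^{2} - 19 g$ ($Q{\left(g \right)} = \left(g^{2} - 19 g\right) + 14 = 14 + g^{2} - 19 g$)
$\left(-10 + 7\right)^{2} - Q{\left(\left(3 + 5 \left(-3\right)\right) \left(-5\right) \right)} = \left(-10 + 7\right)^{2} - \left(14 + \left(\left(3 + 5 \left(-3\right)\right) \left(-5\right)\right)^{2} - 19 \left(3 + 5 \left(-3\right)\right) \left(-5\right)\right) = \left(-3\right)^{2} - \left(14 + \left(\left(3 - 15\right) \left(-5\right)\right)^{2} - 19 \left(3 - 15\right) \left(-5\right)\right) = 9 - \left(14 + \left(\left(-12\right) \left(-5\right)\right)^{2} - 19 \left(\left(-12\right) \left(-5\right)\right)\right) = 9 - \left(14 + 60^{2} - 1140\right) = 9 - \left(14 + 3600 - 1140\right) = 9 - 2474 = -2465$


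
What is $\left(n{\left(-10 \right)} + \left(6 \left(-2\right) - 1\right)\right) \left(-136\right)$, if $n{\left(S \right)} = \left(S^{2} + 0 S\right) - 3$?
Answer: $-11424$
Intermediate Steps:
$n{\left(S \right)} = -3 + S^{2}$ ($n{\left(S \right)} = \left(S^{2} + 0\right) - 3 = S^{2} - 3 = -3 + S^{2}$)
$\left(n{\left(-10 \right)} + \left(6 \left(-2\right) - 1\right)\right) \left(-136\right) = \left(\left(-3 + \left(-10\right)^{2}\right) + \left(6 \left(-2\right) - 1\right)\right) \left(-136\right) = \left(\left(-3 + 100\right) - 13\right) \left(-136\right) = \left(97 - 13\right) \left(-136\right) = 84 \left(-136\right) = -11424$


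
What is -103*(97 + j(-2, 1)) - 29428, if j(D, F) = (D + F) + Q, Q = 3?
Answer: -39625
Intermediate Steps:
j(D, F) = 3 + D + F (j(D, F) = (D + F) + 3 = 3 + D + F)
-103*(97 + j(-2, 1)) - 29428 = -103*(97 + (3 - 2 + 1)) - 29428 = -103*(97 + 2) - 29428 = -103*99 - 29428 = -10197 - 29428 = -39625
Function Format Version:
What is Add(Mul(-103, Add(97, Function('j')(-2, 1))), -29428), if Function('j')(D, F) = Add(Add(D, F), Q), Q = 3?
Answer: -39625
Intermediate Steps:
Function('j')(D, F) = Add(3, D, F) (Function('j')(D, F) = Add(Add(D, F), 3) = Add(3, D, F))
Add(Mul(-103, Add(97, Function('j')(-2, 1))), -29428) = Add(Mul(-103, Add(97, Add(3, -2, 1))), -29428) = Add(Mul(-103, Add(97, 2)), -29428) = Add(Mul(-103, 99), -29428) = Add(-10197, -29428) = -39625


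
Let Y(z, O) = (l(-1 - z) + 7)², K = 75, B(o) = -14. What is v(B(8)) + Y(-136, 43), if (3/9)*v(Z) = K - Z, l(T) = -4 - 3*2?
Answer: 276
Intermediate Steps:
l(T) = -10 (l(T) = -4 - 6 = -10)
Y(z, O) = 9 (Y(z, O) = (-10 + 7)² = (-3)² = 9)
v(Z) = 225 - 3*Z (v(Z) = 3*(75 - Z) = 225 - 3*Z)
v(B(8)) + Y(-136, 43) = (225 - 3*(-14)) + 9 = (225 + 42) + 9 = 267 + 9 = 276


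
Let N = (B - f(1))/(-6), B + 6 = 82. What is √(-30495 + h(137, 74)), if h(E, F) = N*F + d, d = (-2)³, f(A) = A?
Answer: 18*I*√97 ≈ 177.28*I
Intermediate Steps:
B = 76 (B = -6 + 82 = 76)
d = -8
N = -25/2 (N = (76 - 1*1)/(-6) = (76 - 1)*(-⅙) = 75*(-⅙) = -25/2 ≈ -12.500)
h(E, F) = -8 - 25*F/2 (h(E, F) = -25*F/2 - 8 = -8 - 25*F/2)
√(-30495 + h(137, 74)) = √(-30495 + (-8 - 25/2*74)) = √(-30495 + (-8 - 925)) = √(-30495 - 933) = √(-31428) = 18*I*√97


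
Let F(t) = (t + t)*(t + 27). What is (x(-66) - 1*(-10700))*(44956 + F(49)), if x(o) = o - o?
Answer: 560722800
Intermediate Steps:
x(o) = 0
F(t) = 2*t*(27 + t) (F(t) = (2*t)*(27 + t) = 2*t*(27 + t))
(x(-66) - 1*(-10700))*(44956 + F(49)) = (0 - 1*(-10700))*(44956 + 2*49*(27 + 49)) = (0 + 10700)*(44956 + 2*49*76) = 10700*(44956 + 7448) = 10700*52404 = 560722800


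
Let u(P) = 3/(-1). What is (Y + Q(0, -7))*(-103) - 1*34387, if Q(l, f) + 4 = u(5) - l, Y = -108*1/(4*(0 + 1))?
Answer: -30885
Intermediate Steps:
u(P) = -3 (u(P) = 3*(-1) = -3)
Y = -27 (Y = -108/(1*4) = -108/4 = -108*¼ = -27)
Q(l, f) = -7 - l (Q(l, f) = -4 + (-3 - l) = -7 - l)
(Y + Q(0, -7))*(-103) - 1*34387 = (-27 + (-7 - 1*0))*(-103) - 1*34387 = (-27 + (-7 + 0))*(-103) - 34387 = (-27 - 7)*(-103) - 34387 = -34*(-103) - 34387 = 3502 - 34387 = -30885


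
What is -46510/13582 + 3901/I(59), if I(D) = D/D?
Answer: 26468436/6791 ≈ 3897.6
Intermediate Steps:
I(D) = 1
-46510/13582 + 3901/I(59) = -46510/13582 + 3901/1 = -46510*1/13582 + 3901*1 = -23255/6791 + 3901 = 26468436/6791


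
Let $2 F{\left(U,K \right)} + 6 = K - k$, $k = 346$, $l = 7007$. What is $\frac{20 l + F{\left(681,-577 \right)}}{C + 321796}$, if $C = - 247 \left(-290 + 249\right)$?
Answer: $\frac{93117}{221282} \approx 0.42081$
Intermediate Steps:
$C = 10127$ ($C = \left(-247\right) \left(-41\right) = 10127$)
$F{\left(U,K \right)} = -176 + \frac{K}{2}$ ($F{\left(U,K \right)} = -3 + \frac{K - 346}{2} = -3 + \frac{-346 + K}{2} = -3 + \left(-173 + \frac{K}{2}\right) = -176 + \frac{K}{2}$)
$\frac{20 l + F{\left(681,-577 \right)}}{C + 321796} = \frac{20 \cdot 7007 + \left(-176 + \frac{1}{2} \left(-577\right)\right)}{10127 + 321796} = \frac{140140 - \frac{929}{2}}{331923} = \left(140140 - \frac{929}{2}\right) \frac{1}{331923} = \frac{279351}{2} \cdot \frac{1}{331923} = \frac{93117}{221282}$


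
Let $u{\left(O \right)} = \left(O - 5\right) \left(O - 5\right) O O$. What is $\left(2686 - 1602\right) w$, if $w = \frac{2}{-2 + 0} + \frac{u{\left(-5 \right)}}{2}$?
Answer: $1353916$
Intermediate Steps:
$u{\left(O \right)} = O^{2} \left(-5 + O\right)^{2}$ ($u{\left(O \right)} = \left(-5 + O\right) \left(-5 + O\right) O O = \left(-5 + O\right)^{2} O O = O \left(-5 + O\right)^{2} O = O^{2} \left(-5 + O\right)^{2}$)
$w = 1249$ ($w = \frac{2}{-2 + 0} + \frac{\left(-5\right)^{2} \left(-5 - 5\right)^{2}}{2} = \frac{2}{-2} + 25 \left(-10\right)^{2} \cdot \frac{1}{2} = 2 \left(- \frac{1}{2}\right) + 25 \cdot 100 \cdot \frac{1}{2} = -1 + 2500 \cdot \frac{1}{2} = -1 + 1250 = 1249$)
$\left(2686 - 1602\right) w = \left(2686 - 1602\right) 1249 = 1084 \cdot 1249 = 1353916$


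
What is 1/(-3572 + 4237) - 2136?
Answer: -1420439/665 ≈ -2136.0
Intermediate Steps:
1/(-3572 + 4237) - 2136 = 1/665 - 2136 = -1420439/665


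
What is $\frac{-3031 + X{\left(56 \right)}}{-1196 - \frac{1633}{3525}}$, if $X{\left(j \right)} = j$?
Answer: $\frac{10486875}{4217533} \approx 2.4865$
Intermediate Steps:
$\frac{-3031 + X{\left(56 \right)}}{-1196 - \frac{1633}{3525}} = \frac{-3031 + 56}{-1196 - \frac{1633}{3525}} = - \frac{2975}{-1196 - \frac{1633}{3525}} = - \frac{2975}{- \frac{4217533}{3525}} = \left(-2975\right) \left(- \frac{3525}{4217533}\right) = \frac{10486875}{4217533}$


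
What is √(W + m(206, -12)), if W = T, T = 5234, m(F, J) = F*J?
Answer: √2762 ≈ 52.555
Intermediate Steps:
W = 5234
√(W + m(206, -12)) = √(5234 + 206*(-12)) = √(5234 - 2472) = √2762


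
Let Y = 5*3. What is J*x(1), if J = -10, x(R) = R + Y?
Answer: -160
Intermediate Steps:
Y = 15
x(R) = 15 + R (x(R) = R + 15 = 15 + R)
J*x(1) = -10*(15 + 1) = -10*16 = -160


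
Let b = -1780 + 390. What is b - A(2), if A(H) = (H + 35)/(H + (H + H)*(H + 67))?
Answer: -386457/278 ≈ -1390.1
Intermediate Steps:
A(H) = (35 + H)/(H + 2*H*(67 + H)) (A(H) = (35 + H)/(H + (2*H)*(67 + H)) = (35 + H)/(H + 2*H*(67 + H)))
b = -1390
b - A(2) = -1390 - (35 + 2)/(2*(135 + 2*2)) = -1390 - 37/(2*(135 + 4)) = -1390 - 37/(2*139) = -1390 - 1*37/278 = -1390 - 37/278 = -386457/278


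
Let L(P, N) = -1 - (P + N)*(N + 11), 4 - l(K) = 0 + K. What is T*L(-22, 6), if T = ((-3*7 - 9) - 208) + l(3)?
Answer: -64227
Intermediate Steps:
l(K) = 4 - K (l(K) = 4 - (0 + K) = 4 - K)
L(P, N) = -1 - (11 + N)*(N + P) (L(P, N) = -1 - (N + P)*(11 + N) = -1 - (11 + N)*(N + P))
T = -237 (T = ((-3*7 - 9) - 208) + (4 - 1*3) = ((-21 - 9) - 208) + (4 - 3) = (-30 - 208) + 1 = -238 + 1 = -237)
T*L(-22, 6) = -237*(-1 - 1*6**2 - 11*6 - 11*(-22) - 1*6*(-22)) = -237*(-1 - 1*36 - 66 + 242 + 132) = -237*(-1 - 36 - 66 + 242 + 132) = -237*271 = -64227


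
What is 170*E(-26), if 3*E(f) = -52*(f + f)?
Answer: 459680/3 ≈ 1.5323e+5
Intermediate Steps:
E(f) = -104*f/3 (E(f) = (-52*(f + f))/3 = (-104*f)/3 = -104*f/3)
170*E(-26) = 170*(-104/3*(-26)) = 170*(2704/3) = 459680/3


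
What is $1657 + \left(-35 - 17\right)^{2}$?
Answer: $4361$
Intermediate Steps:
$1657 + \left(-35 - 17\right)^{2} = 1657 + \left(-52\right)^{2} = 1657 + 2704 = 4361$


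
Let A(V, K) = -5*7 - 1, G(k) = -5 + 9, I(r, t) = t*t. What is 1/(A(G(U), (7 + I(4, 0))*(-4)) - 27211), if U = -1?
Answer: -1/27247 ≈ -3.6701e-5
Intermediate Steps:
I(r, t) = t²
G(k) = 4
A(V, K) = -36 (A(V, K) = -35 - 1 = -36)
1/(A(G(U), (7 + I(4, 0))*(-4)) - 27211) = 1/(-36 - 27211) = 1/(-27247) = -1/27247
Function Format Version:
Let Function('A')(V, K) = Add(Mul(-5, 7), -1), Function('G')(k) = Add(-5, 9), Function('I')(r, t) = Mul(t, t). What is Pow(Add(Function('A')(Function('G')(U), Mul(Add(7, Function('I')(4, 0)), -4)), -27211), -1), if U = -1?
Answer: Rational(-1, 27247) ≈ -3.6701e-5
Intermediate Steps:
Function('I')(r, t) = Pow(t, 2)
Function('G')(k) = 4
Function('A')(V, K) = -36 (Function('A')(V, K) = Add(-35, -1) = -36)
Pow(Add(Function('A')(Function('G')(U), Mul(Add(7, Function('I')(4, 0)), -4)), -27211), -1) = Pow(Add(-36, -27211), -1) = Pow(-27247, -1) = Rational(-1, 27247)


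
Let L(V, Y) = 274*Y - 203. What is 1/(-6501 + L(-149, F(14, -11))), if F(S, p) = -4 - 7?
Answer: -1/9718 ≈ -0.00010290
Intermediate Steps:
F(S, p) = -11
L(V, Y) = -203 + 274*Y
1/(-6501 + L(-149, F(14, -11))) = 1/(-6501 + (-203 + 274*(-11))) = 1/(-6501 + (-203 - 3014)) = 1/(-6501 - 3217) = 1/(-9718) = -1/9718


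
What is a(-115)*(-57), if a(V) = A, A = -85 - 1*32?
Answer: 6669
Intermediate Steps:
A = -117 (A = -85 - 32 = -117)
a(V) = -117
a(-115)*(-57) = -117*(-57) = 6669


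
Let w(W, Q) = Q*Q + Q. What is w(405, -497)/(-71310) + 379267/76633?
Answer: 4077287837/2732349615 ≈ 1.4922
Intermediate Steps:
w(W, Q) = Q + Q**2 (w(W, Q) = Q**2 + Q = Q + Q**2)
w(405, -497)/(-71310) + 379267/76633 = -497*(1 - 497)/(-71310) + 379267/76633 = -497*(-496)*(-1/71310) + 379267*(1/76633) = 246512*(-1/71310) + 379267/76633 = -123256/35655 + 379267/76633 = 4077287837/2732349615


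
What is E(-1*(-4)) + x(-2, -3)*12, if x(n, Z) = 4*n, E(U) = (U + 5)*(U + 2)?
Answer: -42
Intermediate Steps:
E(U) = (2 + U)*(5 + U) (E(U) = (5 + U)*(2 + U) = (2 + U)*(5 + U))
E(-1*(-4)) + x(-2, -3)*12 = (10 + (-1*(-4))**2 + 7*(-1*(-4))) + (4*(-2))*12 = (10 + 4**2 + 7*4) - 8*12 = (10 + 16 + 28) - 96 = 54 - 96 = -42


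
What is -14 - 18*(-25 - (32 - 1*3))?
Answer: 958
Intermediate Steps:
-14 - 18*(-25 - (32 - 1*3)) = -14 - 18*(-25 - (32 - 3)) = -14 - 18*(-25 - 1*29) = -14 - 18*(-25 - 29) = -14 - 18*(-54) = -14 + 972 = 958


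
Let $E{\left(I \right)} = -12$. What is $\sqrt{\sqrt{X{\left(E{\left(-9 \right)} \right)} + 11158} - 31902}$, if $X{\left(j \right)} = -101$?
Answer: $\sqrt{-31902 + \sqrt{11057}} \approx 178.32 i$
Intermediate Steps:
$\sqrt{\sqrt{X{\left(E{\left(-9 \right)} \right)} + 11158} - 31902} = \sqrt{\sqrt{-101 + 11158} - 31902} = \sqrt{\sqrt{11057} - 31902} = \sqrt{-31902 + \sqrt{11057}}$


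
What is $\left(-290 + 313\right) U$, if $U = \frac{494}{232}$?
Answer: $\frac{5681}{116} \approx 48.974$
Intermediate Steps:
$U = \frac{247}{116}$ ($U = 494 \cdot \frac{1}{232} = \frac{247}{116} \approx 2.1293$)
$\left(-290 + 313\right) U = \left(-290 + 313\right) \frac{247}{116} = 23 \cdot \frac{247}{116} = \frac{5681}{116}$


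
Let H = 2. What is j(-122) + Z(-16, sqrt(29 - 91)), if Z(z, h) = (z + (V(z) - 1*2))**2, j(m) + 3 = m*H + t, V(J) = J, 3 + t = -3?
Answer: 903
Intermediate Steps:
t = -6 (t = -3 - 3 = -6)
j(m) = -9 + 2*m (j(m) = -3 + (m*2 - 6) = -3 + (2*m - 6) = -3 + (-6 + 2*m) = -9 + 2*m)
Z(z, h) = (-2 + 2*z)**2 (Z(z, h) = (z + (z - 1*2))**2 = (z + (z - 2))**2 = (z + (-2 + z))**2 = (-2 + 2*z)**2)
j(-122) + Z(-16, sqrt(29 - 91)) = (-9 + 2*(-122)) + 4*(-1 - 16)**2 = (-9 - 244) + 4*(-17)**2 = -253 + 4*289 = -253 + 1156 = 903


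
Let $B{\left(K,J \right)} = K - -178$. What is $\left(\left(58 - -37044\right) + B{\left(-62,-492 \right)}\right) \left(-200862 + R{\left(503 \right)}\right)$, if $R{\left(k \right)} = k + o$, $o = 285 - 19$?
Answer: $-7447061274$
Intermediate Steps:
$o = 266$ ($o = 285 - 19 = 266$)
$B{\left(K,J \right)} = 178 + K$ ($B{\left(K,J \right)} = K + 178 = 178 + K$)
$R{\left(k \right)} = 266 + k$ ($R{\left(k \right)} = k + 266 = 266 + k$)
$\left(\left(58 - -37044\right) + B{\left(-62,-492 \right)}\right) \left(-200862 + R{\left(503 \right)}\right) = \left(\left(58 - -37044\right) + \left(178 - 62\right)\right) \left(-200862 + \left(266 + 503\right)\right) = \left(\left(58 + 37044\right) + 116\right) \left(-200862 + 769\right) = \left(37102 + 116\right) \left(-200093\right) = 37218 \left(-200093\right) = -7447061274$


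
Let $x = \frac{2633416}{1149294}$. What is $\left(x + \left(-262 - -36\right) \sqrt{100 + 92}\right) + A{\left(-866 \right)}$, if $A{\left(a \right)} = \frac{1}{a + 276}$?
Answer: $\frac{776283073}{339041730} - 1808 \sqrt{3} \approx -3129.3$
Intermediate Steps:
$A{\left(a \right)} = \frac{1}{276 + a}$
$x = \frac{1316708}{574647}$ ($x = 2633416 \cdot \frac{1}{1149294} = \frac{1316708}{574647} \approx 2.2913$)
$\left(x + \left(-262 - -36\right) \sqrt{100 + 92}\right) + A{\left(-866 \right)} = \left(\frac{1316708}{574647} + \left(-262 - -36\right) \sqrt{100 + 92}\right) + \frac{1}{276 - 866} = \left(\frac{1316708}{574647} + \left(-262 + 36\right) \sqrt{192}\right) + \frac{1}{-590} = \left(\frac{1316708}{574647} - 226 \cdot 8 \sqrt{3}\right) - \frac{1}{590} = \left(\frac{1316708}{574647} - 1808 \sqrt{3}\right) - \frac{1}{590} = \frac{776283073}{339041730} - 1808 \sqrt{3}$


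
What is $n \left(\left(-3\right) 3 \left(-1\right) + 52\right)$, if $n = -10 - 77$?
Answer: $-5307$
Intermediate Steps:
$n = -87$
$n \left(\left(-3\right) 3 \left(-1\right) + 52\right) = - 87 \left(\left(-3\right) 3 \left(-1\right) + 52\right) = - 87 \left(\left(-9\right) \left(-1\right) + 52\right) = - 87 \left(9 + 52\right) = \left(-87\right) 61 = -5307$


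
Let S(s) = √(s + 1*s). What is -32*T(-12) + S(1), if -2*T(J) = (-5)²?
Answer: 400 + √2 ≈ 401.41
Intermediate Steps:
T(J) = -25/2 (T(J) = -½*(-5)² = -½*25 = -25/2)
S(s) = √2*√s (S(s) = √(s + s) = √(2*s) = √2*√s)
-32*T(-12) + S(1) = -32*(-25/2) + √2*√1 = 400 + √2*1 = 400 + √2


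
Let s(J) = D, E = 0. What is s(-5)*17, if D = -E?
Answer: 0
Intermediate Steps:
D = 0 (D = -1*0 = 0)
s(J) = 0
s(-5)*17 = 0*17 = 0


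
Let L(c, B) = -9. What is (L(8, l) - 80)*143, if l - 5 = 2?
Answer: -12727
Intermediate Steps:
l = 7 (l = 5 + 2 = 7)
(L(8, l) - 80)*143 = (-9 - 80)*143 = -89*143 = -12727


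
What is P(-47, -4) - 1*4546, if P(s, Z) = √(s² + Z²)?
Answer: -4546 + 5*√89 ≈ -4498.8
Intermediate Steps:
P(s, Z) = √(Z² + s²)
P(-47, -4) - 1*4546 = √((-4)² + (-47)²) - 1*4546 = √(16 + 2209) - 4546 = √2225 - 4546 = 5*√89 - 4546 = -4546 + 5*√89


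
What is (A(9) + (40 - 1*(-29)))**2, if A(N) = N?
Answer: 6084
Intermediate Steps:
(A(9) + (40 - 1*(-29)))**2 = (9 + (40 - 1*(-29)))**2 = (9 + (40 + 29))**2 = (9 + 69)**2 = 78**2 = 6084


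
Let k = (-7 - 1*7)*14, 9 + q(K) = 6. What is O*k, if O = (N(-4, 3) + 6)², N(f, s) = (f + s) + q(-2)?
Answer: -784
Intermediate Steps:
q(K) = -3 (q(K) = -9 + 6 = -3)
N(f, s) = -3 + f + s (N(f, s) = (f + s) - 3 = -3 + f + s)
k = -196 (k = (-7 - 7)*14 = -14*14 = -196)
O = 4 (O = ((-3 - 4 + 3) + 6)² = (-4 + 6)² = 2² = 4)
O*k = 4*(-196) = -784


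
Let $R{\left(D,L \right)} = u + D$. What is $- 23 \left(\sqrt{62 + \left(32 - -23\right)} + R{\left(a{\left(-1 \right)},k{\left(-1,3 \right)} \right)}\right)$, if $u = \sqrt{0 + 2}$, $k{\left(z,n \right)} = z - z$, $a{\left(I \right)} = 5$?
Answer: $-115 - 69 \sqrt{13} - 23 \sqrt{2} \approx -396.31$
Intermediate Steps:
$k{\left(z,n \right)} = 0$
$u = \sqrt{2} \approx 1.4142$
$R{\left(D,L \right)} = D + \sqrt{2}$ ($R{\left(D,L \right)} = \sqrt{2} + D = D + \sqrt{2}$)
$- 23 \left(\sqrt{62 + \left(32 - -23\right)} + R{\left(a{\left(-1 \right)},k{\left(-1,3 \right)} \right)}\right) = - 23 \left(\sqrt{62 + \left(32 - -23\right)} + \left(5 + \sqrt{2}\right)\right) = - 23 \left(\sqrt{62 + \left(32 + 23\right)} + \left(5 + \sqrt{2}\right)\right) = - 23 \left(\sqrt{62 + 55} + \left(5 + \sqrt{2}\right)\right) = - 23 \left(\sqrt{117} + \left(5 + \sqrt{2}\right)\right) = - 23 \left(3 \sqrt{13} + \left(5 + \sqrt{2}\right)\right) = - 23 \left(5 + \sqrt{2} + 3 \sqrt{13}\right) = -115 - 69 \sqrt{13} - 23 \sqrt{2}$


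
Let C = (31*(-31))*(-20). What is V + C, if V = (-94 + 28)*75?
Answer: 14270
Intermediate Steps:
C = 19220 (C = -961*(-20) = 19220)
V = -4950 (V = -66*75 = -4950)
V + C = -4950 + 19220 = 14270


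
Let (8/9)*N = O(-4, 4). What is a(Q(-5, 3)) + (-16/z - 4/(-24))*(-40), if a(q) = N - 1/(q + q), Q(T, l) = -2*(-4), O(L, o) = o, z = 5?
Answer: 6037/48 ≈ 125.77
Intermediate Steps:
Q(T, l) = 8
N = 9/2 (N = (9/8)*4 = 9/2 ≈ 4.5000)
a(q) = 9/2 - 1/(2*q) (a(q) = 9/2 - 1/(q + q) = 9/2 - 1/(2*q))
a(Q(-5, 3)) + (-16/z - 4/(-24))*(-40) = (½)*(-1 + 9*8)/8 + (-16/5 - 4/(-24))*(-40) = (½)*(⅛)*(-1 + 72) + (-16*⅕ - 4*(-1/24))*(-40) = (½)*(⅛)*71 + (-16/5 + ⅙)*(-40) = 71/16 - 91/30*(-40) = 71/16 + 364/3 = 6037/48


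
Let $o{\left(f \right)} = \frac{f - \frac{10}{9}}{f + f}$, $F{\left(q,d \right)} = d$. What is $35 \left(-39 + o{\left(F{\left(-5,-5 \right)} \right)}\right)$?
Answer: $- \frac{24185}{18} \approx -1343.6$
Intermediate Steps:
$o{\left(f \right)} = \frac{- \frac{10}{9} + f}{2 f}$ ($o{\left(f \right)} = \frac{f - \frac{10}{9}}{2 f} = \left(f - \frac{10}{9}\right) \frac{1}{2 f} = \left(- \frac{10}{9} + f\right) \frac{1}{2 f} = \frac{- \frac{10}{9} + f}{2 f}$)
$35 \left(-39 + o{\left(F{\left(-5,-5 \right)} \right)}\right) = 35 \left(-39 + \frac{-10 + 9 \left(-5\right)}{18 \left(-5\right)}\right) = 35 \left(-39 + \frac{1}{18} \left(- \frac{1}{5}\right) \left(-10 - 45\right)\right) = 35 \left(-39 + \frac{1}{18} \left(- \frac{1}{5}\right) \left(-55\right)\right) = 35 \left(-39 + \frac{11}{18}\right) = 35 \left(- \frac{691}{18}\right) = - \frac{24185}{18}$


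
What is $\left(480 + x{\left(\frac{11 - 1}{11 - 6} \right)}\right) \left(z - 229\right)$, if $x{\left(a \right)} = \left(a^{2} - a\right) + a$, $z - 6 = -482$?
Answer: $-341220$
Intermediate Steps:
$z = -476$ ($z = 6 - 482 = -476$)
$x{\left(a \right)} = a^{2}$
$\left(480 + x{\left(\frac{11 - 1}{11 - 6} \right)}\right) \left(z - 229\right) = \left(480 + \left(\frac{11 - 1}{11 - 6}\right)^{2}\right) \left(-476 - 229\right) = \left(480 + \left(\frac{10}{5}\right)^{2}\right) \left(-705\right) = \left(480 + \left(10 \cdot \frac{1}{5}\right)^{2}\right) \left(-705\right) = \left(480 + 2^{2}\right) \left(-705\right) = \left(480 + 4\right) \left(-705\right) = 484 \left(-705\right) = -341220$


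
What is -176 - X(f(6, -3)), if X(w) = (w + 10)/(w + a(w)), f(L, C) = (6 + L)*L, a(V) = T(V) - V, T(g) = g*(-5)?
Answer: -31639/180 ≈ -175.77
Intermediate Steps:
T(g) = -5*g
a(V) = -6*V (a(V) = -5*V - V = -6*V)
f(L, C) = L*(6 + L)
X(w) = -(10 + w)/(5*w) (X(w) = (w + 10)/(w - 6*w) = (10 + w)/((-5*w)) = (10 + w)*(-1/(5*w)) = -(10 + w)/(5*w))
-176 - X(f(6, -3)) = -176 - (-10 - 6*(6 + 6))/(5*(6*(6 + 6))) = -176 - (-10 - 6*12)/(5*(6*12)) = -176 - (-10 - 1*72)/(5*72) = -176 - (-10 - 72)/(5*72) = -176 - (-82)/(5*72) = -176 - 1*(-41/180) = -176 + 41/180 = -31639/180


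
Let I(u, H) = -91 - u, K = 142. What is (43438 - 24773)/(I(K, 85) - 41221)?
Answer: -18665/41454 ≈ -0.45026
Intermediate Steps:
(43438 - 24773)/(I(K, 85) - 41221) = (43438 - 24773)/((-91 - 1*142) - 41221) = 18665/((-91 - 142) - 41221) = 18665/(-233 - 41221) = 18665/(-41454) = 18665*(-1/41454) = -18665/41454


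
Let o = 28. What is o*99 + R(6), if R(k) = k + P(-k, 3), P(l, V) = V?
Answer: 2781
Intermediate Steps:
R(k) = 3 + k (R(k) = k + 3 = 3 + k)
o*99 + R(6) = 28*99 + (3 + 6) = 2772 + 9 = 2781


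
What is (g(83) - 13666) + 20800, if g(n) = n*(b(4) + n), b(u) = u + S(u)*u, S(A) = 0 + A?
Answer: 15683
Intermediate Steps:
S(A) = A
b(u) = u + u² (b(u) = u + u*u = u + u²)
g(n) = n*(20 + n) (g(n) = n*(4*(1 + 4) + n) = n*(4*5 + n) = n*(20 + n))
(g(83) - 13666) + 20800 = (83*(20 + 83) - 13666) + 20800 = (83*103 - 13666) + 20800 = (8549 - 13666) + 20800 = -5117 + 20800 = 15683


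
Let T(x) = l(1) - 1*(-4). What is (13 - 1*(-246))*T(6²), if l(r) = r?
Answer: 1295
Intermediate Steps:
T(x) = 5 (T(x) = 1 - 1*(-4) = 1 + 4 = 5)
(13 - 1*(-246))*T(6²) = (13 - 1*(-246))*5 = (13 + 246)*5 = 259*5 = 1295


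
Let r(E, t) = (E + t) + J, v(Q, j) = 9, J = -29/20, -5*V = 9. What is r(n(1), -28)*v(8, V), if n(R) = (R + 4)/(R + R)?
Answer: -4851/20 ≈ -242.55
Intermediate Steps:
V = -9/5 (V = -⅕*9 = -9/5 ≈ -1.8000)
J = -29/20 (J = -29*1/20 = -29/20 ≈ -1.4500)
n(R) = (4 + R)/(2*R) (n(R) = (4 + R)/((2*R)) = (4 + R)*(1/(2*R)) = (4 + R)/(2*R))
r(E, t) = -29/20 + E + t (r(E, t) = (E + t) - 29/20 = -29/20 + E + t)
r(n(1), -28)*v(8, V) = (-29/20 + (½)*(4 + 1)/1 - 28)*9 = (-29/20 + (½)*1*5 - 28)*9 = (-29/20 + 5/2 - 28)*9 = -539/20*9 = -4851/20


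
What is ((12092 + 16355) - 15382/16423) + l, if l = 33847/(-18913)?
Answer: 8835024647906/310608199 ≈ 28444.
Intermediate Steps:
l = -33847/18913 (l = 33847*(-1/18913) = -33847/18913 ≈ -1.7896)
((12092 + 16355) - 15382/16423) + l = ((12092 + 16355) - 15382/16423) - 33847/18913 = (28447 - 15382*1/16423) - 33847/18913 = (28447 - 15382/16423) - 33847/18913 = 467169699/16423 - 33847/18913 = 8835024647906/310608199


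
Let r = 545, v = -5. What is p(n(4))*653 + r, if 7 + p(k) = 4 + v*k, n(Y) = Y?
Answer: -14474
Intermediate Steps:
p(k) = -3 - 5*k (p(k) = -7 + (4 - 5*k) = -3 - 5*k)
p(n(4))*653 + r = (-3 - 5*4)*653 + 545 = (-3 - 20)*653 + 545 = -23*653 + 545 = -15019 + 545 = -14474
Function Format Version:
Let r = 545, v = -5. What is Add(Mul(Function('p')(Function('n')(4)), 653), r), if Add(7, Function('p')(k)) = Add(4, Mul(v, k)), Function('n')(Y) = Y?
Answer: -14474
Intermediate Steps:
Function('p')(k) = Add(-3, Mul(-5, k)) (Function('p')(k) = Add(-7, Add(4, Mul(-5, k))) = Add(-3, Mul(-5, k)))
Add(Mul(Function('p')(Function('n')(4)), 653), r) = Add(Mul(Add(-3, Mul(-5, 4)), 653), 545) = Add(Mul(Add(-3, -20), 653), 545) = Add(Mul(-23, 653), 545) = Add(-15019, 545) = -14474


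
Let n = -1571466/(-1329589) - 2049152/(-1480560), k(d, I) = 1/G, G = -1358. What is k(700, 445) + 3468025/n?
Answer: 144858985927407708883/107179718399761 ≈ 1.3516e+6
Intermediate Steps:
k(d, I) = -1/1358 (k(d, I) = 1/(-1358) = -1/1358)
n = 315698728718/123033518115 (n = -1571466*(-1/1329589) - 2049152*(-1/1480560) = 1571466/1329589 + 128072/92535 = 315698728718/123033518115 ≈ 2.5660)
k(700, 445) + 3468025/n = -1/1358 + 3468025/(315698728718/123033518115) = -1/1358 + 3468025*(123033518115/315698728718) = -1/1358 + 426683316660772875/315698728718 = 144858985927407708883/107179718399761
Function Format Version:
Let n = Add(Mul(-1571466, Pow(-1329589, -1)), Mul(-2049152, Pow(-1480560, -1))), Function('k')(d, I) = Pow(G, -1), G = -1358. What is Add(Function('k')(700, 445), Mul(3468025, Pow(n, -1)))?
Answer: Rational(144858985927407708883, 107179718399761) ≈ 1.3516e+6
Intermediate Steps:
Function('k')(d, I) = Rational(-1, 1358) (Function('k')(d, I) = Pow(-1358, -1) = Rational(-1, 1358))
n = Rational(315698728718, 123033518115) (n = Add(Mul(-1571466, Rational(-1, 1329589)), Mul(-2049152, Rational(-1, 1480560))) = Add(Rational(1571466, 1329589), Rational(128072, 92535)) = Rational(315698728718, 123033518115) ≈ 2.5660)
Add(Function('k')(700, 445), Mul(3468025, Pow(n, -1))) = Add(Rational(-1, 1358), Mul(3468025, Pow(Rational(315698728718, 123033518115), -1))) = Add(Rational(-1, 1358), Mul(3468025, Rational(123033518115, 315698728718))) = Add(Rational(-1, 1358), Rational(426683316660772875, 315698728718)) = Rational(144858985927407708883, 107179718399761)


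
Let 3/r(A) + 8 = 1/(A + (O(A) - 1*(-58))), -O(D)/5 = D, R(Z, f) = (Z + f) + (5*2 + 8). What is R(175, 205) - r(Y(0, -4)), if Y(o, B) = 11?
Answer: 14740/37 ≈ 398.38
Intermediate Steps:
R(Z, f) = 18 + Z + f (R(Z, f) = (Z + f) + (10 + 8) = (Z + f) + 18 = 18 + Z + f)
O(D) = -5*D
r(A) = 3/(-8 + 1/(58 - 4*A)) (r(A) = 3/(-8 + 1/(A + (-5*A - 1*(-58)))) = 3/(-8 + 1/(A + (-5*A + 58))) = 3/(-8 + 1/(A + (58 - 5*A))) = 3/(-8 + 1/(58 - 4*A)))
R(175, 205) - r(Y(0, -4)) = (18 + 175 + 205) - 6*(-29 + 2*11)/(463 - 32*11) = 398 - 6*(-29 + 22)/(463 - 352) = 398 - 6*(-7)/111 = 398 - 1*(-14/37) = 398 + 14/37 = 14740/37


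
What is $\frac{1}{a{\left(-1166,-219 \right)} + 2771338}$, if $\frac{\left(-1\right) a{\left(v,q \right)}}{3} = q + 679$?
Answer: $\frac{1}{2769958} \approx 3.6102 \cdot 10^{-7}$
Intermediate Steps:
$a{\left(v,q \right)} = -2037 - 3 q$ ($a{\left(v,q \right)} = - 3 \left(q + 679\right) = - 3 \left(679 + q\right) = -2037 - 3 q$)
$\frac{1}{a{\left(-1166,-219 \right)} + 2771338} = \frac{1}{\left(-2037 - -657\right) + 2771338} = \frac{1}{\left(-2037 + 657\right) + 2771338} = \frac{1}{-1380 + 2771338} = \frac{1}{2769958}$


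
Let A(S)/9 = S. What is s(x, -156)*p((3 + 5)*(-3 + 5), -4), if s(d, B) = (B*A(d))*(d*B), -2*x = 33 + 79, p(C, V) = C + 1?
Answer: 11676607488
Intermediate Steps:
A(S) = 9*S
p(C, V) = 1 + C
x = -56 (x = -(33 + 79)/2 = -½*112 = -56)
s(d, B) = 9*B²*d² (s(d, B) = (B*(9*d))*(d*B) = (9*B*d)*(B*d) = 9*B²*d²)
s(x, -156)*p((3 + 5)*(-3 + 5), -4) = (9*(-156)²*(-56)²)*(1 + (3 + 5)*(-3 + 5)) = (9*24336*3136)*(1 + 8*2) = 686859264*(1 + 16) = 686859264*17 = 11676607488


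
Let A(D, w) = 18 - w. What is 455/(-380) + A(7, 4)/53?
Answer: -3759/4028 ≈ -0.93322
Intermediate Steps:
455/(-380) + A(7, 4)/53 = 455/(-380) + (18 - 1*4)/53 = 455*(-1/380) + (18 - 4)*(1/53) = -91/76 + 14*(1/53) = -91/76 + 14/53 = -3759/4028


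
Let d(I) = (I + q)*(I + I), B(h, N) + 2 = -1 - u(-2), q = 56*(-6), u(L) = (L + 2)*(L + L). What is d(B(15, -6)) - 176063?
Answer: -174029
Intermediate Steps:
u(L) = 2*L*(2 + L) (u(L) = (2 + L)*(2*L) = 2*L*(2 + L))
q = -336
B(h, N) = -3 (B(h, N) = -2 + (-1 - 2*(-2)*(2 - 2)) = -2 + (-1 - 2*(-2)*0) = -2 + (-1 - 1*0) = -2 + (-1 + 0) = -2 - 1 = -3)
d(I) = 2*I*(-336 + I) (d(I) = (I - 336)*(I + I) = (-336 + I)*(2*I) = 2*I*(-336 + I))
d(B(15, -6)) - 176063 = 2*(-3)*(-336 - 3) - 176063 = 2*(-3)*(-339) - 176063 = 2034 - 176063 = -174029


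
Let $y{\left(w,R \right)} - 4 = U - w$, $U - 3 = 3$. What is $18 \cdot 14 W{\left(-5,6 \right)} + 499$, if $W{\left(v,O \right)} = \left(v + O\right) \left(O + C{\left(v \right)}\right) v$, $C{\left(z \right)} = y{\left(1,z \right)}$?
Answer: $-18401$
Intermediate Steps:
$U = 6$ ($U = 3 + 3 = 6$)
$y{\left(w,R \right)} = 10 - w$ ($y{\left(w,R \right)} = 4 - \left(-6 + w\right) = 10 - w$)
$C{\left(z \right)} = 9$ ($C{\left(z \right)} = 10 - 1 = 9$)
$W{\left(v,O \right)} = v \left(9 + O\right) \left(O + v\right)$ ($W{\left(v,O \right)} = \left(v + O\right) \left(O + 9\right) v = \left(O + v\right) \left(9 + O\right) v = \left(9 + O\right) \left(O + v\right) v = v \left(9 + O\right) \left(O + v\right)$)
$18 \cdot 14 W{\left(-5,6 \right)} + 499 = 18 \cdot 14 \left(- 5 \left(6^{2} + 9 \cdot 6 + 9 \left(-5\right) + 6 \left(-5\right)\right)\right) + 499 = 252 \left(- 5 \left(36 + 54 - 45 - 30\right)\right) + 499 = 252 \left(\left(-5\right) 15\right) + 499 = 252 \left(-75\right) + 499 = -18900 + 499 = -18401$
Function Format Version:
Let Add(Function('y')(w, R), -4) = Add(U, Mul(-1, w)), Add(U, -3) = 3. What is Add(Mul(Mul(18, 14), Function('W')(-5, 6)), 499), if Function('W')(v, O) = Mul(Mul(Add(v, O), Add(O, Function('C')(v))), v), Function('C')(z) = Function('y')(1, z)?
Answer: -18401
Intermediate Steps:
U = 6 (U = Add(3, 3) = 6)
Function('y')(w, R) = Add(10, Mul(-1, w)) (Function('y')(w, R) = Add(4, Add(6, Mul(-1, w))) = Add(10, Mul(-1, w)))
Function('C')(z) = 9 (Function('C')(z) = Add(10, Mul(-1, 1)) = Add(10, -1) = 9)
Function('W')(v, O) = Mul(v, Add(9, O), Add(O, v)) (Function('W')(v, O) = Mul(Mul(Add(v, O), Add(O, 9)), v) = Mul(Mul(Add(O, v), Add(9, O)), v) = Mul(Mul(Add(9, O), Add(O, v)), v) = Mul(v, Add(9, O), Add(O, v)))
Add(Mul(Mul(18, 14), Function('W')(-5, 6)), 499) = Add(Mul(Mul(18, 14), Mul(-5, Add(Pow(6, 2), Mul(9, 6), Mul(9, -5), Mul(6, -5)))), 499) = Add(Mul(252, Mul(-5, Add(36, 54, -45, -30))), 499) = Add(Mul(252, Mul(-5, 15)), 499) = Add(Mul(252, -75), 499) = Add(-18900, 499) = -18401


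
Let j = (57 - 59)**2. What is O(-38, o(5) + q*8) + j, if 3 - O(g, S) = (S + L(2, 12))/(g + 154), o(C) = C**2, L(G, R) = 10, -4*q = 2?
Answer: 781/116 ≈ 6.7328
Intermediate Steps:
q = -1/2 (q = -1/4*2 = -1/2 ≈ -0.50000)
O(g, S) = 3 - (10 + S)/(154 + g) (O(g, S) = 3 - (S + 10)/(g + 154) = 3 - (10 + S)/(154 + g))
j = 4 (j = (-2)**2 = 4)
O(-38, o(5) + q*8) + j = (452 - (5**2 - 1/2*8) + 3*(-38))/(154 - 38) + 4 = (452 - (25 - 4) - 114)/116 + 4 = (452 - 1*21 - 114)/116 + 4 = (452 - 21 - 114)/116 + 4 = (1/116)*317 + 4 = 317/116 + 4 = 781/116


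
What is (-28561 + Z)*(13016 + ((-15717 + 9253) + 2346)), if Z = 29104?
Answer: 4831614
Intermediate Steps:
(-28561 + Z)*(13016 + ((-15717 + 9253) + 2346)) = (-28561 + 29104)*(13016 + ((-15717 + 9253) + 2346)) = 543*(13016 + (-6464 + 2346)) = 543*(13016 - 4118) = 543*8898 = 4831614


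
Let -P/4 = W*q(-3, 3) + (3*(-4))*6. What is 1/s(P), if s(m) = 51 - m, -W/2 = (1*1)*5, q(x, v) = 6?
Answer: -1/477 ≈ -0.0020964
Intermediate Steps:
W = -10 (W = -2*1*1*5 = -2*5 = -10)
P = 528 (P = -4*(-10*6 + (3*(-4))*6) = -4*(-60 - 12*6) = -4*(-60 - 72) = -4*(-132) = 528)
1/s(P) = 1/(51 - 1*528) = 1/(51 - 528) = 1/(-477) = -1/477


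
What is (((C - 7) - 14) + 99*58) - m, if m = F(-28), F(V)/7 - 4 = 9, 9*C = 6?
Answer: 16892/3 ≈ 5630.7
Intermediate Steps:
C = 2/3 (C = (1/9)*6 = 2/3 ≈ 0.66667)
F(V) = 91 (F(V) = 28 + 7*9 = 28 + 63 = 91)
m = 91
(((C - 7) - 14) + 99*58) - m = (((2/3 - 7) - 14) + 99*58) - 1*91 = ((-19/3 - 14) + 5742) - 91 = (-61/3 + 5742) - 91 = 17165/3 - 91 = 16892/3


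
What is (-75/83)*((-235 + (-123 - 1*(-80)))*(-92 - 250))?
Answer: -7130700/83 ≈ -85912.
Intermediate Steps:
(-75/83)*((-235 + (-123 - 1*(-80)))*(-92 - 250)) = (-75*1/83)*((-235 + (-123 + 80))*(-342)) = -75*(-235 - 43)*(-342)/83 = -(-20850)*(-342)/83 = -75/83*95076 = -7130700/83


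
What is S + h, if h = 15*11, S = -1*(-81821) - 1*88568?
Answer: -6582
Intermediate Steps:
S = -6747 (S = 81821 - 88568 = -6747)
h = 165
S + h = -6747 + 165 = -6582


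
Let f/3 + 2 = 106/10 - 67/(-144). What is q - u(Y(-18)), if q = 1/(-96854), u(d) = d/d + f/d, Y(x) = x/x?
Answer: -327705629/11622480 ≈ -28.196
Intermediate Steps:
Y(x) = 1
f = 6527/240 (f = -6 + 3*(106/10 - 67/(-144)) = -6 + 3*(106*(⅒) - 67*(-1/144)) = -6 + 3*(53/5 + 67/144) = -6 + 3*(7967/720) = -6 + 7967/240 = 6527/240 ≈ 27.196)
u(d) = 1 + 6527/(240*d) (u(d) = d/d + 6527/(240*d) = 1 + 6527/(240*d))
q = -1/96854 ≈ -1.0325e-5
q - u(Y(-18)) = -1/96854 - (6527/240 + 1)/1 = -1/96854 - 6767/240 = -327705629/11622480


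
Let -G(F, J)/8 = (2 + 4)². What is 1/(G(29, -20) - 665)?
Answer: -1/953 ≈ -0.0010493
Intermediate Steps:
G(F, J) = -288 (G(F, J) = -8*(2 + 4)² = -8*6² = -8*36 = -288)
1/(G(29, -20) - 665) = 1/(-288 - 665) = 1/(-953) = -1/953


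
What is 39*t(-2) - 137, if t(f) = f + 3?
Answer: -98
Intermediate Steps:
t(f) = 3 + f
39*t(-2) - 137 = 39*(3 - 2) - 137 = 39*1 - 137 = 39 - 137 = -98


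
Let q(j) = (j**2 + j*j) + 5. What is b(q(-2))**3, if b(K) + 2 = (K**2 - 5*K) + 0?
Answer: 1061208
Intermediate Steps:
q(j) = 5 + 2*j**2 (q(j) = (j**2 + j**2) + 5 = 2*j**2 + 5 = 5 + 2*j**2)
b(K) = -2 + K**2 - 5*K (b(K) = -2 + ((K**2 - 5*K) + 0) = -2 + (K**2 - 5*K) = -2 + K**2 - 5*K)
b(q(-2))**3 = (-2 + (5 + 2*(-2)**2)**2 - 5*(5 + 2*(-2)**2))**3 = (-2 + (5 + 2*4)**2 - 5*(5 + 2*4))**3 = (-2 + (5 + 8)**2 - 5*(5 + 8))**3 = (-2 + 13**2 - 5*13)**3 = (-2 + 169 - 65)**3 = 102**3 = 1061208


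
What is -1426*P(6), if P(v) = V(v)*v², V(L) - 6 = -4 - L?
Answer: 205344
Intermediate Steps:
V(L) = 2 - L (V(L) = 6 + (-4 - L) = 2 - L)
P(v) = v²*(2 - v) (P(v) = (2 - v)*v² = v²*(2 - v))
-1426*P(6) = -1426*6²*(2 - 1*6) = -51336*(2 - 6) = -51336*(-4) = -1426*(-144) = 205344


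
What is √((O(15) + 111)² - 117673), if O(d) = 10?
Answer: 18*I*√318 ≈ 320.99*I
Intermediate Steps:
√((O(15) + 111)² - 117673) = √((10 + 111)² - 117673) = √(121² - 117673) = √(14641 - 117673) = √(-103032) = 18*I*√318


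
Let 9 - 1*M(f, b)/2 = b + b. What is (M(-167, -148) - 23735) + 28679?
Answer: 5554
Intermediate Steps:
M(f, b) = 18 - 4*b (M(f, b) = 18 - 2*(b + b) = 18 - 4*b)
(M(-167, -148) - 23735) + 28679 = ((18 - 4*(-148)) - 23735) + 28679 = ((18 + 592) - 23735) + 28679 = (610 - 23735) + 28679 = -23125 + 28679 = 5554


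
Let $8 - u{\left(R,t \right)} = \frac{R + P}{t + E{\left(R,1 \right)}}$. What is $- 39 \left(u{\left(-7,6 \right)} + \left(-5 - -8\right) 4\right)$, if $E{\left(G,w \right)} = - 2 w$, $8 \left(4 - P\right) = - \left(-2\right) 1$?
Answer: $- \frac{12987}{16} \approx -811.69$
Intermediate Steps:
$P = \frac{15}{4}$ ($P = 4 - \frac{\left(-1\right) \left(\left(-2\right) 1\right)}{8} = 4 - \frac{\left(-1\right) \left(-2\right)}{8} = 4 - \frac{1}{4} = \frac{15}{4} \approx 3.75$)
$u{\left(R,t \right)} = 8 - \frac{\frac{15}{4} + R}{-2 + t}$ ($u{\left(R,t \right)} = 8 - \frac{R + \frac{15}{4}}{t - 2} = 8 - \frac{\frac{15}{4} + R}{t - 2} = 8 - \frac{\frac{15}{4} + R}{-2 + t}$)
$- 39 \left(u{\left(-7,6 \right)} + \left(-5 - -8\right) 4\right) = - 39 \left(\frac{- \frac{79}{4} - -7 + 8 \cdot 6}{-2 + 6} + \left(-5 - -8\right) 4\right) = - 39 \left(\frac{- \frac{79}{4} + 7 + 48}{4} + \left(-5 + 8\right) 4\right) = - 39 \left(\frac{1}{4} \cdot \frac{141}{4} + 3 \cdot 4\right) = - 39 \left(\frac{141}{16} + 12\right) = \left(-39\right) \frac{333}{16} = - \frac{12987}{16}$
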